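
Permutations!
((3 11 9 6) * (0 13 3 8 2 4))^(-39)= (0 8 11)(2 9 13)(3 4 6)= [8, 1, 9, 4, 6, 5, 3, 7, 11, 13, 10, 0, 12, 2]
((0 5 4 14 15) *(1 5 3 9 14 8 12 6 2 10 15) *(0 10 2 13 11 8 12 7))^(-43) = [13, 0, 2, 11, 9, 3, 1, 6, 12, 8, 15, 4, 14, 5, 7, 10] = (0 13 5 3 11 4 9 8 12 14 7 6 1)(10 15)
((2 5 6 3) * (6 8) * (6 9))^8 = (2 8 6)(3 5 9) = [0, 1, 8, 5, 4, 9, 2, 7, 6, 3]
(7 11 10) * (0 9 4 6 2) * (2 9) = (0 2)(4 6 9)(7 11 10) = [2, 1, 0, 3, 6, 5, 9, 11, 8, 4, 7, 10]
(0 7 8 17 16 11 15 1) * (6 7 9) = (0 9 6 7 8 17 16 11 15 1) = [9, 0, 2, 3, 4, 5, 7, 8, 17, 6, 10, 15, 12, 13, 14, 1, 11, 16]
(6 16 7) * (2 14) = (2 14)(6 16 7) = [0, 1, 14, 3, 4, 5, 16, 6, 8, 9, 10, 11, 12, 13, 2, 15, 7]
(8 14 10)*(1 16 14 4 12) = [0, 16, 2, 3, 12, 5, 6, 7, 4, 9, 8, 11, 1, 13, 10, 15, 14] = (1 16 14 10 8 4 12)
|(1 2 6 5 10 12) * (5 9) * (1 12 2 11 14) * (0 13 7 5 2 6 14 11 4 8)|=12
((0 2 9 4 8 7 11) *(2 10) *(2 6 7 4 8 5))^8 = (0 7 10 11 6)(2 4 9 5 8) = [7, 1, 4, 3, 9, 8, 0, 10, 2, 5, 11, 6]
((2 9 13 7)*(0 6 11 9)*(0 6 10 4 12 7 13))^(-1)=(13)(0 9 11 6 2 7 12 4 10)=[9, 1, 7, 3, 10, 5, 2, 12, 8, 11, 0, 6, 4, 13]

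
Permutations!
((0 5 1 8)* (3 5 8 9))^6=(1 3)(5 9)=[0, 3, 2, 1, 4, 9, 6, 7, 8, 5]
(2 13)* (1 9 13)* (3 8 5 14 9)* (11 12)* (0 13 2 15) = (0 13 15)(1 3 8 5 14 9 2)(11 12) = [13, 3, 1, 8, 4, 14, 6, 7, 5, 2, 10, 12, 11, 15, 9, 0]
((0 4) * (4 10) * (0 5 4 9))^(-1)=(0 9 10)(4 5)=[9, 1, 2, 3, 5, 4, 6, 7, 8, 10, 0]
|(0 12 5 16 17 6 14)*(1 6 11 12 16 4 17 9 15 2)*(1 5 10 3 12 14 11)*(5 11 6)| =|(0 16 9 15 2 11 14)(1 5 4 17)(3 12 10)| =84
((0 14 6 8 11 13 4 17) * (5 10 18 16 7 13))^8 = [16, 1, 2, 3, 10, 0, 13, 11, 4, 9, 14, 17, 12, 5, 7, 15, 8, 18, 6] = (0 16 8 4 10 14 7 11 17 18 6 13 5)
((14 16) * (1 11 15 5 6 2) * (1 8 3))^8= (16)= [0, 1, 2, 3, 4, 5, 6, 7, 8, 9, 10, 11, 12, 13, 14, 15, 16]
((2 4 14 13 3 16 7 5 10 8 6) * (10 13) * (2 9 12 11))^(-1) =[0, 1, 11, 13, 2, 7, 8, 16, 10, 6, 14, 12, 9, 5, 4, 15, 3] =(2 11 12 9 6 8 10 14 4)(3 13 5 7 16)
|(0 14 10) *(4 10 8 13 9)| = |(0 14 8 13 9 4 10)| = 7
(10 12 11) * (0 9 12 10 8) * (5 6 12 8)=(0 9 8)(5 6 12 11)=[9, 1, 2, 3, 4, 6, 12, 7, 0, 8, 10, 5, 11]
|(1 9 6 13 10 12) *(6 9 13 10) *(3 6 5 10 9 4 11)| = |(1 13 5 10 12)(3 6 9 4 11)| = 5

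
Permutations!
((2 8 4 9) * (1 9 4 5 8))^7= (1 9 2)(5 8)= [0, 9, 1, 3, 4, 8, 6, 7, 5, 2]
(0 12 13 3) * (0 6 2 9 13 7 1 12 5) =(0 5)(1 12 7)(2 9 13 3 6) =[5, 12, 9, 6, 4, 0, 2, 1, 8, 13, 10, 11, 7, 3]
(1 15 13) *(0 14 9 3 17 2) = (0 14 9 3 17 2)(1 15 13) = [14, 15, 0, 17, 4, 5, 6, 7, 8, 3, 10, 11, 12, 1, 9, 13, 16, 2]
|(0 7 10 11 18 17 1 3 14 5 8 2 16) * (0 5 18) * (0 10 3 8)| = |(0 7 3 14 18 17 1 8 2 16 5)(10 11)| = 22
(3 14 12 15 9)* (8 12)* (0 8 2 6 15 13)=(0 8 12 13)(2 6 15 9 3 14)=[8, 1, 6, 14, 4, 5, 15, 7, 12, 3, 10, 11, 13, 0, 2, 9]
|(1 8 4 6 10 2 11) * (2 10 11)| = 5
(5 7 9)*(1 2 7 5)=(1 2 7 9)=[0, 2, 7, 3, 4, 5, 6, 9, 8, 1]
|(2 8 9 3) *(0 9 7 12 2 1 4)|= 20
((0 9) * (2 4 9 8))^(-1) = (0 9 4 2 8) = [9, 1, 8, 3, 2, 5, 6, 7, 0, 4]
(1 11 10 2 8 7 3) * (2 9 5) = (1 11 10 9 5 2 8 7 3) = [0, 11, 8, 1, 4, 2, 6, 3, 7, 5, 9, 10]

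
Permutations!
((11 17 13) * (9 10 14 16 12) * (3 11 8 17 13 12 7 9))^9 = (3 8)(7 16 14 10 9)(11 17)(12 13) = [0, 1, 2, 8, 4, 5, 6, 16, 3, 7, 9, 17, 13, 12, 10, 15, 14, 11]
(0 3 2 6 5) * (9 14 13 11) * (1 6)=[3, 6, 1, 2, 4, 0, 5, 7, 8, 14, 10, 9, 12, 11, 13]=(0 3 2 1 6 5)(9 14 13 11)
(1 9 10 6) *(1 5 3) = (1 9 10 6 5 3) = [0, 9, 2, 1, 4, 3, 5, 7, 8, 10, 6]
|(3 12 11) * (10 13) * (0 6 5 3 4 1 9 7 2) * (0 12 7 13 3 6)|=10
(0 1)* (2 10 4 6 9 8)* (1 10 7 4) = (0 10 1)(2 7 4 6 9 8) = [10, 0, 7, 3, 6, 5, 9, 4, 2, 8, 1]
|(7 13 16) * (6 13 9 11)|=|(6 13 16 7 9 11)|=6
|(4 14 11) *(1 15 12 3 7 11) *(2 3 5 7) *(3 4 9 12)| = 30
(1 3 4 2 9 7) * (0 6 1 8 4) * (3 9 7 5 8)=[6, 9, 7, 0, 2, 8, 1, 3, 4, 5]=(0 6 1 9 5 8 4 2 7 3)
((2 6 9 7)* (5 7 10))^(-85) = (2 7 5 10 9 6) = [0, 1, 7, 3, 4, 10, 2, 5, 8, 6, 9]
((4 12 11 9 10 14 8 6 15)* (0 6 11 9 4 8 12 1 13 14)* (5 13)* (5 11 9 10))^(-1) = (0 10 12 14 13 5 9 8 15 6)(1 4 11) = [10, 4, 2, 3, 11, 9, 0, 7, 15, 8, 12, 1, 14, 5, 13, 6]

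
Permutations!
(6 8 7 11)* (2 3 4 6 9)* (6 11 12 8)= (2 3 4 11 9)(7 12 8)= [0, 1, 3, 4, 11, 5, 6, 12, 7, 2, 10, 9, 8]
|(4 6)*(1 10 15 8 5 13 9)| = 14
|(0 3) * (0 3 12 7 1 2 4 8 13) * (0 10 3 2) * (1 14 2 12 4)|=11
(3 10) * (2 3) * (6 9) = (2 3 10)(6 9) = [0, 1, 3, 10, 4, 5, 9, 7, 8, 6, 2]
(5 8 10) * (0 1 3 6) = (0 1 3 6)(5 8 10) = [1, 3, 2, 6, 4, 8, 0, 7, 10, 9, 5]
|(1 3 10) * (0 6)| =6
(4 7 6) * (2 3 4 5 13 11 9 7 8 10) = (2 3 4 8 10)(5 13 11 9 7 6) = [0, 1, 3, 4, 8, 13, 5, 6, 10, 7, 2, 9, 12, 11]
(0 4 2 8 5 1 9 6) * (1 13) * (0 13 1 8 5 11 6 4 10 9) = [10, 0, 5, 3, 2, 1, 13, 7, 11, 4, 9, 6, 12, 8] = (0 10 9 4 2 5 1)(6 13 8 11)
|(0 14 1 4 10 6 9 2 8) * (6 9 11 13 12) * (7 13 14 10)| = 40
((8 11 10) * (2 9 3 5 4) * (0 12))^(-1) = [12, 1, 4, 9, 5, 3, 6, 7, 10, 2, 11, 8, 0] = (0 12)(2 4 5 3 9)(8 10 11)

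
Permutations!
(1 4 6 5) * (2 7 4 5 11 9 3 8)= (1 5)(2 7 4 6 11 9 3 8)= [0, 5, 7, 8, 6, 1, 11, 4, 2, 3, 10, 9]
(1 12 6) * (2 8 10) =[0, 12, 8, 3, 4, 5, 1, 7, 10, 9, 2, 11, 6] =(1 12 6)(2 8 10)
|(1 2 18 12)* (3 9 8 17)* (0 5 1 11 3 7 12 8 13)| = |(0 5 1 2 18 8 17 7 12 11 3 9 13)| = 13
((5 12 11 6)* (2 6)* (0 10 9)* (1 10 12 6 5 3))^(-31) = (0 9 10 1 3 6 5 2 11 12) = [9, 3, 11, 6, 4, 2, 5, 7, 8, 10, 1, 12, 0]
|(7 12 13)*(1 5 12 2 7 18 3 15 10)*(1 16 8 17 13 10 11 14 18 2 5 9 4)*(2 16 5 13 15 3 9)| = 39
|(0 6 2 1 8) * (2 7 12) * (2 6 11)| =15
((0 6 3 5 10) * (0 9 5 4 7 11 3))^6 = (3 7)(4 11) = [0, 1, 2, 7, 11, 5, 6, 3, 8, 9, 10, 4]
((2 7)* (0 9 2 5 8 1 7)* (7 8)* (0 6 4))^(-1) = (0 4 6 2 9)(1 8)(5 7) = [4, 8, 9, 3, 6, 7, 2, 5, 1, 0]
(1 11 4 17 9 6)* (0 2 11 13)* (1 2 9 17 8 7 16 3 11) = (17)(0 9 6 2 1 13)(3 11 4 8 7 16) = [9, 13, 1, 11, 8, 5, 2, 16, 7, 6, 10, 4, 12, 0, 14, 15, 3, 17]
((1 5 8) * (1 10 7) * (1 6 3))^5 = (1 6 10 5 3 7 8) = [0, 6, 2, 7, 4, 3, 10, 8, 1, 9, 5]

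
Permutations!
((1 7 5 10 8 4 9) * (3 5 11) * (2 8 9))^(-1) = (1 9 10 5 3 11 7)(2 4 8) = [0, 9, 4, 11, 8, 3, 6, 1, 2, 10, 5, 7]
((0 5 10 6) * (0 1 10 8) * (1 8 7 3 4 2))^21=(0 5 7 3 4 2 1 10 6 8)=[5, 10, 1, 4, 2, 7, 8, 3, 0, 9, 6]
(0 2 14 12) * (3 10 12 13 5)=[2, 1, 14, 10, 4, 3, 6, 7, 8, 9, 12, 11, 0, 5, 13]=(0 2 14 13 5 3 10 12)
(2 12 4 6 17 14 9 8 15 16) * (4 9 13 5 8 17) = [0, 1, 12, 3, 6, 8, 4, 7, 15, 17, 10, 11, 9, 5, 13, 16, 2, 14] = (2 12 9 17 14 13 5 8 15 16)(4 6)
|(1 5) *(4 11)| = |(1 5)(4 11)| = 2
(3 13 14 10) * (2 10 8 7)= (2 10 3 13 14 8 7)= [0, 1, 10, 13, 4, 5, 6, 2, 7, 9, 3, 11, 12, 14, 8]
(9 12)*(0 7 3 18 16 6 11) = (0 7 3 18 16 6 11)(9 12) = [7, 1, 2, 18, 4, 5, 11, 3, 8, 12, 10, 0, 9, 13, 14, 15, 6, 17, 16]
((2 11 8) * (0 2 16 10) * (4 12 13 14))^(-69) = (0 8)(2 16)(4 14 13 12)(10 11) = [8, 1, 16, 3, 14, 5, 6, 7, 0, 9, 11, 10, 4, 12, 13, 15, 2]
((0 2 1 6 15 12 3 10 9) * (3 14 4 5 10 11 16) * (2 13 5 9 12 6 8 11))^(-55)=(0 13 5 10 12 14 4 9)(1 2 3 16 11 8)(6 15)=[13, 2, 3, 16, 9, 10, 15, 7, 1, 0, 12, 8, 14, 5, 4, 6, 11]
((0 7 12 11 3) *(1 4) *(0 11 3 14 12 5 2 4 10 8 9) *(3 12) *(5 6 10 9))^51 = (14)(0 7 6 10 8 5 2 4 1 9) = [7, 9, 4, 3, 1, 2, 10, 6, 5, 0, 8, 11, 12, 13, 14]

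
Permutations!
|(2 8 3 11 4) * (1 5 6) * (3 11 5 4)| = |(1 4 2 8 11 3 5 6)| = 8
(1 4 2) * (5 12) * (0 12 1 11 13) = (0 12 5 1 4 2 11 13) = [12, 4, 11, 3, 2, 1, 6, 7, 8, 9, 10, 13, 5, 0]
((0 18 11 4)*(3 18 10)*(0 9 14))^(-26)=(0 9 11 3)(4 18 10 14)=[9, 1, 2, 0, 18, 5, 6, 7, 8, 11, 14, 3, 12, 13, 4, 15, 16, 17, 10]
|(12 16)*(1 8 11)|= 6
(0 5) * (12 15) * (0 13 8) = (0 5 13 8)(12 15) = [5, 1, 2, 3, 4, 13, 6, 7, 0, 9, 10, 11, 15, 8, 14, 12]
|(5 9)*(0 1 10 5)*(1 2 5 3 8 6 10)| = 4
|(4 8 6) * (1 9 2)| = 3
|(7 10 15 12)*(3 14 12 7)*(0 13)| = 6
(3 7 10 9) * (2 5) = (2 5)(3 7 10 9) = [0, 1, 5, 7, 4, 2, 6, 10, 8, 3, 9]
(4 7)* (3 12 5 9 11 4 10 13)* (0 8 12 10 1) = (0 8 12 5 9 11 4 7 1)(3 10 13) = [8, 0, 2, 10, 7, 9, 6, 1, 12, 11, 13, 4, 5, 3]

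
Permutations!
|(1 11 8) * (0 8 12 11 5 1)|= 2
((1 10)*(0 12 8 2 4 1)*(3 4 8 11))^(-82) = [11, 0, 2, 1, 10, 5, 6, 7, 8, 9, 12, 4, 3] = (0 11 4 10 12 3 1)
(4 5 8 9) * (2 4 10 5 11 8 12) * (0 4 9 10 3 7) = [4, 1, 9, 7, 11, 12, 6, 0, 10, 3, 5, 8, 2] = (0 4 11 8 10 5 12 2 9 3 7)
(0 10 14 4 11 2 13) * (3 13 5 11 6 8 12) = (0 10 14 4 6 8 12 3 13)(2 5 11) = [10, 1, 5, 13, 6, 11, 8, 7, 12, 9, 14, 2, 3, 0, 4]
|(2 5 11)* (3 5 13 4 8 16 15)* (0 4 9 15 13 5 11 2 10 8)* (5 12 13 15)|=30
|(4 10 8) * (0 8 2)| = 5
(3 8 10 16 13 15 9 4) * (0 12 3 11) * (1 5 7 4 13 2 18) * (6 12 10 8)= [10, 5, 18, 6, 11, 7, 12, 4, 8, 13, 16, 0, 3, 15, 14, 9, 2, 17, 1]= (0 10 16 2 18 1 5 7 4 11)(3 6 12)(9 13 15)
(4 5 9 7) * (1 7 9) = [0, 7, 2, 3, 5, 1, 6, 4, 8, 9] = (9)(1 7 4 5)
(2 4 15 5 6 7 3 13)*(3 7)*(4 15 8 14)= (2 15 5 6 3 13)(4 8 14)= [0, 1, 15, 13, 8, 6, 3, 7, 14, 9, 10, 11, 12, 2, 4, 5]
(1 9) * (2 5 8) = (1 9)(2 5 8) = [0, 9, 5, 3, 4, 8, 6, 7, 2, 1]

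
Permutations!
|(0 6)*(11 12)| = |(0 6)(11 12)| = 2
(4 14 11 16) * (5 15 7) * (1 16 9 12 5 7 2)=(1 16 4 14 11 9 12 5 15 2)=[0, 16, 1, 3, 14, 15, 6, 7, 8, 12, 10, 9, 5, 13, 11, 2, 4]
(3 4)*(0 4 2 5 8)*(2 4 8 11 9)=[8, 1, 5, 4, 3, 11, 6, 7, 0, 2, 10, 9]=(0 8)(2 5 11 9)(3 4)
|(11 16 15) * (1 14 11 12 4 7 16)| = 15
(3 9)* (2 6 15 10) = (2 6 15 10)(3 9) = [0, 1, 6, 9, 4, 5, 15, 7, 8, 3, 2, 11, 12, 13, 14, 10]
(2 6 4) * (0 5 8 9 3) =(0 5 8 9 3)(2 6 4) =[5, 1, 6, 0, 2, 8, 4, 7, 9, 3]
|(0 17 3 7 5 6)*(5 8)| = 7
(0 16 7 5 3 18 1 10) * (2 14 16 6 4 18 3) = (0 6 4 18 1 10)(2 14 16 7 5) = [6, 10, 14, 3, 18, 2, 4, 5, 8, 9, 0, 11, 12, 13, 16, 15, 7, 17, 1]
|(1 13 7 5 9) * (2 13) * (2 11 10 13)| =7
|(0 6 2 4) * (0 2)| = |(0 6)(2 4)| = 2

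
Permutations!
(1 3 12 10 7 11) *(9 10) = (1 3 12 9 10 7 11) = [0, 3, 2, 12, 4, 5, 6, 11, 8, 10, 7, 1, 9]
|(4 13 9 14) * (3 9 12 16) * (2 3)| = |(2 3 9 14 4 13 12 16)| = 8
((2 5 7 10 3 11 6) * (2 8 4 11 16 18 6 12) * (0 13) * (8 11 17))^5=(0 13)(2 16)(3 12)(4 8 17)(5 18)(6 7)(10 11)=[13, 1, 16, 12, 8, 18, 7, 6, 17, 9, 11, 10, 3, 0, 14, 15, 2, 4, 5]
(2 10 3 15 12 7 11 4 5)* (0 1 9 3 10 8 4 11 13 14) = (0 1 9 3 15 12 7 13 14)(2 8 4 5) = [1, 9, 8, 15, 5, 2, 6, 13, 4, 3, 10, 11, 7, 14, 0, 12]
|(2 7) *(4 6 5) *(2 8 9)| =12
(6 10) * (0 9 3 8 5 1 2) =(0 9 3 8 5 1 2)(6 10) =[9, 2, 0, 8, 4, 1, 10, 7, 5, 3, 6]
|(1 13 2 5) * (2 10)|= |(1 13 10 2 5)|= 5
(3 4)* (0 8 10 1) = (0 8 10 1)(3 4) = [8, 0, 2, 4, 3, 5, 6, 7, 10, 9, 1]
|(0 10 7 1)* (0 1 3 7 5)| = |(0 10 5)(3 7)| = 6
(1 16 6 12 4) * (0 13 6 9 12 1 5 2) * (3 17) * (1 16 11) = [13, 11, 0, 17, 5, 2, 16, 7, 8, 12, 10, 1, 4, 6, 14, 15, 9, 3] = (0 13 6 16 9 12 4 5 2)(1 11)(3 17)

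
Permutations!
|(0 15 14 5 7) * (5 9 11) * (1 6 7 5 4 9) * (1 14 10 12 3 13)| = |(0 15 10 12 3 13 1 6 7)(4 9 11)| = 9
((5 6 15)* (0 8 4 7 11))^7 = (0 4 11 8 7)(5 6 15) = [4, 1, 2, 3, 11, 6, 15, 0, 7, 9, 10, 8, 12, 13, 14, 5]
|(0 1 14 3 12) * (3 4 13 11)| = 8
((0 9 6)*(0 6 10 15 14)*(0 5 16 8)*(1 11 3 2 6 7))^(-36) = [14, 1, 2, 3, 4, 9, 6, 7, 15, 5, 16, 11, 12, 13, 0, 8, 10] = (0 14)(5 9)(8 15)(10 16)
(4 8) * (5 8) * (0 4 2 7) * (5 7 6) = (0 4 7)(2 6 5 8) = [4, 1, 6, 3, 7, 8, 5, 0, 2]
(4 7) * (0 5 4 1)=(0 5 4 7 1)=[5, 0, 2, 3, 7, 4, 6, 1]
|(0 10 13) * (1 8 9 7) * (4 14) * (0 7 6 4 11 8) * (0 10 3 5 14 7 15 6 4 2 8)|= 10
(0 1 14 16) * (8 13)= (0 1 14 16)(8 13)= [1, 14, 2, 3, 4, 5, 6, 7, 13, 9, 10, 11, 12, 8, 16, 15, 0]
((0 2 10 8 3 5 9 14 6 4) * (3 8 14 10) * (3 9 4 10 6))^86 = (0 14 2 3 9 5 6 4 10) = [14, 1, 3, 9, 10, 6, 4, 7, 8, 5, 0, 11, 12, 13, 2]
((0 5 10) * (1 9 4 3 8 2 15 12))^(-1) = (0 10 5)(1 12 15 2 8 3 4 9) = [10, 12, 8, 4, 9, 0, 6, 7, 3, 1, 5, 11, 15, 13, 14, 2]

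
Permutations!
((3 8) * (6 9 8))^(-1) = (3 8 9 6) = [0, 1, 2, 8, 4, 5, 3, 7, 9, 6]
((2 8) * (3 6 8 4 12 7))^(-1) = [0, 1, 8, 7, 2, 5, 3, 12, 6, 9, 10, 11, 4] = (2 8 6 3 7 12 4)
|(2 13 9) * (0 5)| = 6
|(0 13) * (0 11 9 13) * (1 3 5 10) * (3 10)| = |(1 10)(3 5)(9 13 11)| = 6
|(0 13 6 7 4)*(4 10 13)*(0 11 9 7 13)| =|(0 4 11 9 7 10)(6 13)| =6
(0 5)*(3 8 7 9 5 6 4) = [6, 1, 2, 8, 3, 0, 4, 9, 7, 5] = (0 6 4 3 8 7 9 5)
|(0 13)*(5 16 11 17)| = 4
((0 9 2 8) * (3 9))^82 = (0 9 8 3 2) = [9, 1, 0, 2, 4, 5, 6, 7, 3, 8]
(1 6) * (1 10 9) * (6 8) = [0, 8, 2, 3, 4, 5, 10, 7, 6, 1, 9] = (1 8 6 10 9)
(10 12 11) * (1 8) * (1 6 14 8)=[0, 1, 2, 3, 4, 5, 14, 7, 6, 9, 12, 10, 11, 13, 8]=(6 14 8)(10 12 11)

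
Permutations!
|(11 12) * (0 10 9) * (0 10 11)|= |(0 11 12)(9 10)|= 6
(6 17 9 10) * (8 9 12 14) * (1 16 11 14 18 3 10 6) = (1 16 11 14 8 9 6 17 12 18 3 10) = [0, 16, 2, 10, 4, 5, 17, 7, 9, 6, 1, 14, 18, 13, 8, 15, 11, 12, 3]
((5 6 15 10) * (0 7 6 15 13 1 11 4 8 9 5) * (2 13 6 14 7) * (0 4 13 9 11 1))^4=(0 15 11 9 4)(2 10 13 5 8)=[15, 1, 10, 3, 0, 8, 6, 7, 2, 4, 13, 9, 12, 5, 14, 11]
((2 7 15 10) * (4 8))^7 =[0, 1, 10, 3, 8, 5, 6, 2, 4, 9, 15, 11, 12, 13, 14, 7] =(2 10 15 7)(4 8)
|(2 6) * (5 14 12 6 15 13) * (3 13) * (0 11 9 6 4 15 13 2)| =|(0 11 9 6)(2 13 5 14 12 4 15 3)| =8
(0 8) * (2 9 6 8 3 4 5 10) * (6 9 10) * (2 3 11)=(0 11 2 10 3 4 5 6 8)=[11, 1, 10, 4, 5, 6, 8, 7, 0, 9, 3, 2]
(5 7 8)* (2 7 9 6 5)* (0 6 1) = (0 6 5 9 1)(2 7 8) = [6, 0, 7, 3, 4, 9, 5, 8, 2, 1]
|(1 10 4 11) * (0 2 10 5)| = 7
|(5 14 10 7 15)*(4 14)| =|(4 14 10 7 15 5)| =6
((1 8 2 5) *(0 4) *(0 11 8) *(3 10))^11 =(0 2 4 5 11 1 8)(3 10) =[2, 8, 4, 10, 5, 11, 6, 7, 0, 9, 3, 1]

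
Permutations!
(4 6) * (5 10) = (4 6)(5 10) = [0, 1, 2, 3, 6, 10, 4, 7, 8, 9, 5]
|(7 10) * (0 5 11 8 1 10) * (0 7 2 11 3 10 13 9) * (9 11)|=12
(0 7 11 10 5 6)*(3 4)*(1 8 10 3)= (0 7 11 3 4 1 8 10 5 6)= [7, 8, 2, 4, 1, 6, 0, 11, 10, 9, 5, 3]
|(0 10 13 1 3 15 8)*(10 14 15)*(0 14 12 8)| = 20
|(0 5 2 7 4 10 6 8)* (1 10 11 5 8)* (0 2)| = 21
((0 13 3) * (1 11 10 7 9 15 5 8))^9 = [0, 11, 2, 3, 4, 8, 6, 9, 1, 15, 7, 10, 12, 13, 14, 5] = (1 11 10 7 9 15 5 8)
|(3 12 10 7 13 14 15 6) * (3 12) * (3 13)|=|(3 13 14 15 6 12 10 7)|=8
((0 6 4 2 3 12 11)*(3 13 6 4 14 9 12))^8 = (0 11 12 9 14 6 13 2 4) = [11, 1, 4, 3, 0, 5, 13, 7, 8, 14, 10, 12, 9, 2, 6]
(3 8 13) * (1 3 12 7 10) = (1 3 8 13 12 7 10) = [0, 3, 2, 8, 4, 5, 6, 10, 13, 9, 1, 11, 7, 12]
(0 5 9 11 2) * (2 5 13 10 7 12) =(0 13 10 7 12 2)(5 9 11) =[13, 1, 0, 3, 4, 9, 6, 12, 8, 11, 7, 5, 2, 10]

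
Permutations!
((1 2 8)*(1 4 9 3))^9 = (1 4)(2 9)(3 8) = [0, 4, 9, 8, 1, 5, 6, 7, 3, 2]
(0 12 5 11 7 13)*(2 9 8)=(0 12 5 11 7 13)(2 9 8)=[12, 1, 9, 3, 4, 11, 6, 13, 2, 8, 10, 7, 5, 0]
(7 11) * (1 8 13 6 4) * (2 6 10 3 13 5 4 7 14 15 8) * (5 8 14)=[0, 2, 6, 13, 1, 4, 7, 11, 8, 9, 3, 5, 12, 10, 15, 14]=(1 2 6 7 11 5 4)(3 13 10)(14 15)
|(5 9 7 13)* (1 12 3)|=12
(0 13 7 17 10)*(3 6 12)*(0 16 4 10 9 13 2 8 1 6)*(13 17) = [2, 6, 8, 0, 10, 5, 12, 13, 1, 17, 16, 11, 3, 7, 14, 15, 4, 9] = (0 2 8 1 6 12 3)(4 10 16)(7 13)(9 17)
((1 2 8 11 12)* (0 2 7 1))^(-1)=[12, 7, 0, 3, 4, 5, 6, 1, 2, 9, 10, 8, 11]=(0 12 11 8 2)(1 7)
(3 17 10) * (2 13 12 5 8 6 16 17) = [0, 1, 13, 2, 4, 8, 16, 7, 6, 9, 3, 11, 5, 12, 14, 15, 17, 10] = (2 13 12 5 8 6 16 17 10 3)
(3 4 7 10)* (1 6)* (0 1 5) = (0 1 6 5)(3 4 7 10) = [1, 6, 2, 4, 7, 0, 5, 10, 8, 9, 3]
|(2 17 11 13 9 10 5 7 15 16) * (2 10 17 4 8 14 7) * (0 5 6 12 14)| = |(0 5 2 4 8)(6 12 14 7 15 16 10)(9 17 11 13)| = 140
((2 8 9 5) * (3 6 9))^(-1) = (2 5 9 6 3 8) = [0, 1, 5, 8, 4, 9, 3, 7, 2, 6]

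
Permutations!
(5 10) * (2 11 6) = [0, 1, 11, 3, 4, 10, 2, 7, 8, 9, 5, 6] = (2 11 6)(5 10)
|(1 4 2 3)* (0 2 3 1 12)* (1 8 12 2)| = 7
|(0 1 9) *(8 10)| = 6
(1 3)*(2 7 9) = (1 3)(2 7 9) = [0, 3, 7, 1, 4, 5, 6, 9, 8, 2]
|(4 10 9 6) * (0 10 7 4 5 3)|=|(0 10 9 6 5 3)(4 7)|=6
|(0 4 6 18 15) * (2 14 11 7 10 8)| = 30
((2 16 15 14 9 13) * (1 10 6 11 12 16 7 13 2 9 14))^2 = (1 6 12 15 10 11 16)(2 13)(7 9) = [0, 6, 13, 3, 4, 5, 12, 9, 8, 7, 11, 16, 15, 2, 14, 10, 1]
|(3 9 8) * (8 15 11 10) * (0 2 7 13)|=12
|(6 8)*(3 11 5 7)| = 4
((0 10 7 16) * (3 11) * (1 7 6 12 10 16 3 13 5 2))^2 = [0, 3, 7, 13, 4, 1, 10, 11, 8, 9, 12, 5, 6, 2, 14, 15, 16] = (16)(1 3 13 2 7 11 5)(6 10 12)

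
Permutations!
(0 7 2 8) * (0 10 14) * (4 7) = [4, 1, 8, 3, 7, 5, 6, 2, 10, 9, 14, 11, 12, 13, 0] = (0 4 7 2 8 10 14)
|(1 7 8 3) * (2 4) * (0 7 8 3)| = |(0 7 3 1 8)(2 4)| = 10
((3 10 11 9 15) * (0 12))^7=(0 12)(3 11 15 10 9)=[12, 1, 2, 11, 4, 5, 6, 7, 8, 3, 9, 15, 0, 13, 14, 10]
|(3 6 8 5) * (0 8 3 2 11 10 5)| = 4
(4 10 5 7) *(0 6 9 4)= [6, 1, 2, 3, 10, 7, 9, 0, 8, 4, 5]= (0 6 9 4 10 5 7)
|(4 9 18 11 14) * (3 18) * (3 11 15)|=12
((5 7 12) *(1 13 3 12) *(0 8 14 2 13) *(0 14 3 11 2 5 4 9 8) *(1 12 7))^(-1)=(1 5 14)(2 11 13)(3 8 9 4 12 7)=[0, 5, 11, 8, 12, 14, 6, 3, 9, 4, 10, 13, 7, 2, 1]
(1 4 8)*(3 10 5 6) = (1 4 8)(3 10 5 6) = [0, 4, 2, 10, 8, 6, 3, 7, 1, 9, 5]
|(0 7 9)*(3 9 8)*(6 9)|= |(0 7 8 3 6 9)|= 6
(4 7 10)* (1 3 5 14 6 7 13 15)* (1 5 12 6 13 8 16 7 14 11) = [0, 3, 2, 12, 8, 11, 14, 10, 16, 9, 4, 1, 6, 15, 13, 5, 7] = (1 3 12 6 14 13 15 5 11)(4 8 16 7 10)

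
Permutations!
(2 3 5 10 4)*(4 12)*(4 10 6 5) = [0, 1, 3, 4, 2, 6, 5, 7, 8, 9, 12, 11, 10] = (2 3 4)(5 6)(10 12)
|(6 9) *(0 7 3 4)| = 4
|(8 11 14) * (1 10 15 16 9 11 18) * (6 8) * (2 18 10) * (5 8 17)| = 30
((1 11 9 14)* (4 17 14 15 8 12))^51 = [0, 4, 2, 3, 15, 5, 6, 7, 11, 14, 10, 17, 9, 13, 12, 1, 16, 8] = (1 4 15)(8 11 17)(9 14 12)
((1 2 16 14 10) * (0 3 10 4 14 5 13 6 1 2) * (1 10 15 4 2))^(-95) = (0 3 15 4 14 2 16 5 13 6 10 1) = [3, 0, 16, 15, 14, 13, 10, 7, 8, 9, 1, 11, 12, 6, 2, 4, 5]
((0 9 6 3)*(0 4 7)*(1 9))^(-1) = (0 7 4 3 6 9 1) = [7, 0, 2, 6, 3, 5, 9, 4, 8, 1]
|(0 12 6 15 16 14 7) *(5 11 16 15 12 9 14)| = 12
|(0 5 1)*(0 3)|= 4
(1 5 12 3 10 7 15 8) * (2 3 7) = (1 5 12 7 15 8)(2 3 10) = [0, 5, 3, 10, 4, 12, 6, 15, 1, 9, 2, 11, 7, 13, 14, 8]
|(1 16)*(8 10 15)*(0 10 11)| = |(0 10 15 8 11)(1 16)| = 10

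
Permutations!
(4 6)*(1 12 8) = [0, 12, 2, 3, 6, 5, 4, 7, 1, 9, 10, 11, 8] = (1 12 8)(4 6)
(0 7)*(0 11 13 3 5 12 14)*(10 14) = [7, 1, 2, 5, 4, 12, 6, 11, 8, 9, 14, 13, 10, 3, 0] = (0 7 11 13 3 5 12 10 14)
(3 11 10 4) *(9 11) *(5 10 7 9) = (3 5 10 4)(7 9 11) = [0, 1, 2, 5, 3, 10, 6, 9, 8, 11, 4, 7]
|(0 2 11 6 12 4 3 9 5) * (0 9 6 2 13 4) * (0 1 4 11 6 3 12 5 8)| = 24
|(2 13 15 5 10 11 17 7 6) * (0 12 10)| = 11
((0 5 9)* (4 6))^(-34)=(0 9 5)=[9, 1, 2, 3, 4, 0, 6, 7, 8, 5]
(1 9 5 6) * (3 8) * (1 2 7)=[0, 9, 7, 8, 4, 6, 2, 1, 3, 5]=(1 9 5 6 2 7)(3 8)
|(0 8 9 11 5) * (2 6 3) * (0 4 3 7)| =|(0 8 9 11 5 4 3 2 6 7)| =10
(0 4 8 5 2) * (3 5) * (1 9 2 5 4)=(0 1 9 2)(3 4 8)=[1, 9, 0, 4, 8, 5, 6, 7, 3, 2]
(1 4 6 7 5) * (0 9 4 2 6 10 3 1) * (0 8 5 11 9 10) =[10, 2, 6, 1, 0, 8, 7, 11, 5, 4, 3, 9] =(0 10 3 1 2 6 7 11 9 4)(5 8)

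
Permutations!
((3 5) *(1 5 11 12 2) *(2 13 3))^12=[0, 1, 2, 3, 4, 5, 6, 7, 8, 9, 10, 11, 12, 13]=(13)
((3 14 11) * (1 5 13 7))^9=(14)(1 5 13 7)=[0, 5, 2, 3, 4, 13, 6, 1, 8, 9, 10, 11, 12, 7, 14]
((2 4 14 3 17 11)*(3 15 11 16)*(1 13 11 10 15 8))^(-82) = (1 11 4 8 13 2 14)(3 16 17) = [0, 11, 14, 16, 8, 5, 6, 7, 13, 9, 10, 4, 12, 2, 1, 15, 17, 3]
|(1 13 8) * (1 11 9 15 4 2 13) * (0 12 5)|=|(0 12 5)(2 13 8 11 9 15 4)|=21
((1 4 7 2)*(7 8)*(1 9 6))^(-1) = (1 6 9 2 7 8 4) = [0, 6, 7, 3, 1, 5, 9, 8, 4, 2]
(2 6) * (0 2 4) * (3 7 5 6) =(0 2 3 7 5 6 4) =[2, 1, 3, 7, 0, 6, 4, 5]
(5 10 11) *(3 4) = [0, 1, 2, 4, 3, 10, 6, 7, 8, 9, 11, 5] = (3 4)(5 10 11)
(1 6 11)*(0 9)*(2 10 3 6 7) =(0 9)(1 7 2 10 3 6 11) =[9, 7, 10, 6, 4, 5, 11, 2, 8, 0, 3, 1]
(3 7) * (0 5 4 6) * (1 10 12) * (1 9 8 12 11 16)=(0 5 4 6)(1 10 11 16)(3 7)(8 12 9)=[5, 10, 2, 7, 6, 4, 0, 3, 12, 8, 11, 16, 9, 13, 14, 15, 1]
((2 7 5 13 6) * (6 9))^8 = [0, 1, 5, 3, 4, 9, 7, 13, 8, 2, 10, 11, 12, 6] = (2 5 9)(6 7 13)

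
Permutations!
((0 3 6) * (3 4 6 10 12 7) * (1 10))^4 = (0 4 6)(1 3 7 12 10) = [4, 3, 2, 7, 6, 5, 0, 12, 8, 9, 1, 11, 10]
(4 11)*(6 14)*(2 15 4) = [0, 1, 15, 3, 11, 5, 14, 7, 8, 9, 10, 2, 12, 13, 6, 4] = (2 15 4 11)(6 14)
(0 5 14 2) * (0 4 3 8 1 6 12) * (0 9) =(0 5 14 2 4 3 8 1 6 12 9) =[5, 6, 4, 8, 3, 14, 12, 7, 1, 0, 10, 11, 9, 13, 2]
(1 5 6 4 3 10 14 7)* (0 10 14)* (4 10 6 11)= (0 6 10)(1 5 11 4 3 14 7)= [6, 5, 2, 14, 3, 11, 10, 1, 8, 9, 0, 4, 12, 13, 7]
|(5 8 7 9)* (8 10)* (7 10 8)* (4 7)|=6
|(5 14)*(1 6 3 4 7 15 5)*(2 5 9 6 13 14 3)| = |(1 13 14)(2 5 3 4 7 15 9 6)| = 24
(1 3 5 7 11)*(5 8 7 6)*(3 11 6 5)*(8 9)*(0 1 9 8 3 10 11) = (0 1)(3 8 7 6 10 11 9) = [1, 0, 2, 8, 4, 5, 10, 6, 7, 3, 11, 9]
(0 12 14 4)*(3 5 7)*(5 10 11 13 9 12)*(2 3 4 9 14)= (0 5 7 4)(2 3 10 11 13 14 9 12)= [5, 1, 3, 10, 0, 7, 6, 4, 8, 12, 11, 13, 2, 14, 9]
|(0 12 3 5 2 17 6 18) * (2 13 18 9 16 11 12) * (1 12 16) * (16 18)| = 13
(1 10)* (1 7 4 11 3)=(1 10 7 4 11 3)=[0, 10, 2, 1, 11, 5, 6, 4, 8, 9, 7, 3]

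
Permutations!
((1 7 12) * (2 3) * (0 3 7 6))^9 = (0 2 12 6 3 7 1) = [2, 0, 12, 7, 4, 5, 3, 1, 8, 9, 10, 11, 6]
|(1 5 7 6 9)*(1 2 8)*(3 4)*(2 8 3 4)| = 6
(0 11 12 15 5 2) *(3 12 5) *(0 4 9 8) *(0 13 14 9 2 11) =(2 4)(3 12 15)(5 11)(8 13 14 9) =[0, 1, 4, 12, 2, 11, 6, 7, 13, 8, 10, 5, 15, 14, 9, 3]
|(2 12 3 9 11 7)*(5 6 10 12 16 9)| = |(2 16 9 11 7)(3 5 6 10 12)| = 5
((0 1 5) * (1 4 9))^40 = (9) = [0, 1, 2, 3, 4, 5, 6, 7, 8, 9]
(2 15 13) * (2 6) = (2 15 13 6) = [0, 1, 15, 3, 4, 5, 2, 7, 8, 9, 10, 11, 12, 6, 14, 13]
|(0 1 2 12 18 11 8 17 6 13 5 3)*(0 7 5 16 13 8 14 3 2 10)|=|(0 1 10)(2 12 18 11 14 3 7 5)(6 8 17)(13 16)|=24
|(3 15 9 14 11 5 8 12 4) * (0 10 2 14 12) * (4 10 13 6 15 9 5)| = 24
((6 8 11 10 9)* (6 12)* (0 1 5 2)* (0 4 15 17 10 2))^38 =(0 5 1)(2 8 12 10 15)(4 11 6 9 17) =[5, 0, 8, 3, 11, 1, 9, 7, 12, 17, 15, 6, 10, 13, 14, 2, 16, 4]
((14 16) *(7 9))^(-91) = (7 9)(14 16) = [0, 1, 2, 3, 4, 5, 6, 9, 8, 7, 10, 11, 12, 13, 16, 15, 14]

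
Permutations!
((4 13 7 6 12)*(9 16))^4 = [0, 1, 2, 3, 12, 5, 7, 13, 8, 9, 10, 11, 6, 4, 14, 15, 16] = (16)(4 12 6 7 13)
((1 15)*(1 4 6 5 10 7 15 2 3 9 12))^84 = (15)(1 12 9 3 2) = [0, 12, 1, 2, 4, 5, 6, 7, 8, 3, 10, 11, 9, 13, 14, 15]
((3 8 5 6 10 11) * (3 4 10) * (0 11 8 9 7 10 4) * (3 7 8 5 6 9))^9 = (0 11)(5 6)(7 9)(8 10) = [11, 1, 2, 3, 4, 6, 5, 9, 10, 7, 8, 0]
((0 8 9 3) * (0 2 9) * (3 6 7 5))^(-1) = (0 8)(2 3 5 7 6 9) = [8, 1, 3, 5, 4, 7, 9, 6, 0, 2]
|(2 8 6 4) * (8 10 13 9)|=7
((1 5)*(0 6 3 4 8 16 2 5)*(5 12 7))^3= [4, 3, 5, 16, 2, 6, 8, 0, 12, 9, 10, 11, 1, 13, 14, 15, 7]= (0 4 2 5 6 8 12 1 3 16 7)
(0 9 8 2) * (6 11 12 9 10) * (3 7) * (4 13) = (0 10 6 11 12 9 8 2)(3 7)(4 13) = [10, 1, 0, 7, 13, 5, 11, 3, 2, 8, 6, 12, 9, 4]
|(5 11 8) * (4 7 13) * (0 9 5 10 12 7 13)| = 8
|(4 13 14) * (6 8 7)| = 3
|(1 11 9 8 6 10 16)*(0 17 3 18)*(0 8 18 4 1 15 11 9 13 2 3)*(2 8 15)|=26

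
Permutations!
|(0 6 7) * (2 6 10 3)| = |(0 10 3 2 6 7)| = 6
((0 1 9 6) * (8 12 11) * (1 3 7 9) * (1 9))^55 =(0 3 7 1 9 6)(8 12 11) =[3, 9, 2, 7, 4, 5, 0, 1, 12, 6, 10, 8, 11]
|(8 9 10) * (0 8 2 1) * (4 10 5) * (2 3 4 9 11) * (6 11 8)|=30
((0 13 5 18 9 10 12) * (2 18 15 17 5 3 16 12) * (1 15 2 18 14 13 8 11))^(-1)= (0 12 16 3 13 14 2 5 17 15 1 11 8)(9 18 10)= [12, 11, 5, 13, 4, 17, 6, 7, 0, 18, 9, 8, 16, 14, 2, 1, 3, 15, 10]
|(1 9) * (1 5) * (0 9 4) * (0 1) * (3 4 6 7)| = 15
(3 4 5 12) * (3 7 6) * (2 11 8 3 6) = (2 11 8 3 4 5 12 7) = [0, 1, 11, 4, 5, 12, 6, 2, 3, 9, 10, 8, 7]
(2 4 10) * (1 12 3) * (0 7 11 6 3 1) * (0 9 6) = [7, 12, 4, 9, 10, 5, 3, 11, 8, 6, 2, 0, 1] = (0 7 11)(1 12)(2 4 10)(3 9 6)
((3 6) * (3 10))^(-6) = [0, 1, 2, 3, 4, 5, 6, 7, 8, 9, 10] = (10)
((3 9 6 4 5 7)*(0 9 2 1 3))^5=[7, 2, 3, 1, 6, 4, 9, 5, 8, 0]=(0 7 5 4 6 9)(1 2 3)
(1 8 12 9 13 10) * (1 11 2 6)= (1 8 12 9 13 10 11 2 6)= [0, 8, 6, 3, 4, 5, 1, 7, 12, 13, 11, 2, 9, 10]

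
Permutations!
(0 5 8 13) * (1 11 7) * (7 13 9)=[5, 11, 2, 3, 4, 8, 6, 1, 9, 7, 10, 13, 12, 0]=(0 5 8 9 7 1 11 13)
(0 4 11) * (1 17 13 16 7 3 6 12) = [4, 17, 2, 6, 11, 5, 12, 3, 8, 9, 10, 0, 1, 16, 14, 15, 7, 13] = (0 4 11)(1 17 13 16 7 3 6 12)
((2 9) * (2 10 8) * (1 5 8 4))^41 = (1 4 10 9 2 8 5) = [0, 4, 8, 3, 10, 1, 6, 7, 5, 2, 9]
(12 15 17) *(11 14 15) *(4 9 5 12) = [0, 1, 2, 3, 9, 12, 6, 7, 8, 5, 10, 14, 11, 13, 15, 17, 16, 4] = (4 9 5 12 11 14 15 17)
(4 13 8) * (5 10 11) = (4 13 8)(5 10 11) = [0, 1, 2, 3, 13, 10, 6, 7, 4, 9, 11, 5, 12, 8]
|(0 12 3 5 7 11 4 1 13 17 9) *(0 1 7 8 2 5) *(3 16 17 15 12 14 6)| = |(0 14 6 3)(1 13 15 12 16 17 9)(2 5 8)(4 7 11)| = 84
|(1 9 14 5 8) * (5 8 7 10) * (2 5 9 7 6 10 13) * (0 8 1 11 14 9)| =|(0 8 11 14 1 7 13 2 5 6 10)| =11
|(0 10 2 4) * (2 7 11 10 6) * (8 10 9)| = 20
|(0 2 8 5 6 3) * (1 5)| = 7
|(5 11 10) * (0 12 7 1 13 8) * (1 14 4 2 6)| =|(0 12 7 14 4 2 6 1 13 8)(5 11 10)| =30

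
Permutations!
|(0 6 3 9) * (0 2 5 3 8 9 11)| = 8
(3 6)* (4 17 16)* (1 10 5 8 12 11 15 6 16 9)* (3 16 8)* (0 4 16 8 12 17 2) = (0 4 2)(1 10 5 3 12 11 15 6 8 17 9) = [4, 10, 0, 12, 2, 3, 8, 7, 17, 1, 5, 15, 11, 13, 14, 6, 16, 9]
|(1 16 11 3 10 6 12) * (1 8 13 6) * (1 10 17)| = |(1 16 11 3 17)(6 12 8 13)| = 20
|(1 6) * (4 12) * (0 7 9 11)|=|(0 7 9 11)(1 6)(4 12)|=4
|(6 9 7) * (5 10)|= |(5 10)(6 9 7)|= 6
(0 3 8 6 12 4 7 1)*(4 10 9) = [3, 0, 2, 8, 7, 5, 12, 1, 6, 4, 9, 11, 10] = (0 3 8 6 12 10 9 4 7 1)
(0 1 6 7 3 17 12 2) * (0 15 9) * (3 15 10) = (0 1 6 7 15 9)(2 10 3 17 12) = [1, 6, 10, 17, 4, 5, 7, 15, 8, 0, 3, 11, 2, 13, 14, 9, 16, 12]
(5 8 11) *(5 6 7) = (5 8 11 6 7) = [0, 1, 2, 3, 4, 8, 7, 5, 11, 9, 10, 6]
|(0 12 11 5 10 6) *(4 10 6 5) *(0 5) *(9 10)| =|(0 12 11 4 9 10)(5 6)| =6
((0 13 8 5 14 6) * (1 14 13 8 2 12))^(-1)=[6, 12, 13, 3, 4, 8, 14, 7, 0, 9, 10, 11, 2, 5, 1]=(0 6 14 1 12 2 13 5 8)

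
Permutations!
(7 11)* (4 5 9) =(4 5 9)(7 11) =[0, 1, 2, 3, 5, 9, 6, 11, 8, 4, 10, 7]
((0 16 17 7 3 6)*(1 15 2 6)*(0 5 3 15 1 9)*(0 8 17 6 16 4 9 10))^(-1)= (0 10 3 5 6 16 2 15 7 17 8 9 4)= [10, 1, 15, 5, 0, 6, 16, 17, 9, 4, 3, 11, 12, 13, 14, 7, 2, 8]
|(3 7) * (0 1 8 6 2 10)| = 6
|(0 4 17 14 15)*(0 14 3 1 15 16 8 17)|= 14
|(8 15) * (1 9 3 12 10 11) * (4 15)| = |(1 9 3 12 10 11)(4 15 8)| = 6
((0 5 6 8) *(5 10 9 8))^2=(0 9)(8 10)=[9, 1, 2, 3, 4, 5, 6, 7, 10, 0, 8]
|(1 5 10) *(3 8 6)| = 3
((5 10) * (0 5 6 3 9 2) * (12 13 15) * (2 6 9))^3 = (15)(0 9 2 10 3 5 6) = [9, 1, 10, 5, 4, 6, 0, 7, 8, 2, 3, 11, 12, 13, 14, 15]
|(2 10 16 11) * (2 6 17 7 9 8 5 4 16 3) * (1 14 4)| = |(1 14 4 16 11 6 17 7 9 8 5)(2 10 3)| = 33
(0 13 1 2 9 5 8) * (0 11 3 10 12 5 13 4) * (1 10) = (0 4)(1 2 9 13 10 12 5 8 11 3) = [4, 2, 9, 1, 0, 8, 6, 7, 11, 13, 12, 3, 5, 10]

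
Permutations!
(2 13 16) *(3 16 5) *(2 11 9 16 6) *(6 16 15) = [0, 1, 13, 16, 4, 3, 2, 7, 8, 15, 10, 9, 12, 5, 14, 6, 11] = (2 13 5 3 16 11 9 15 6)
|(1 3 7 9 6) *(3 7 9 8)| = |(1 7 8 3 9 6)| = 6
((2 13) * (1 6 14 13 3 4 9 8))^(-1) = [0, 8, 13, 2, 3, 5, 1, 7, 9, 4, 10, 11, 12, 14, 6] = (1 8 9 4 3 2 13 14 6)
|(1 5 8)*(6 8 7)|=5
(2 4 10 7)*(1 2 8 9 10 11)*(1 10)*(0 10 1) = [10, 2, 4, 3, 11, 5, 6, 8, 9, 0, 7, 1] = (0 10 7 8 9)(1 2 4 11)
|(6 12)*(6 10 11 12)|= |(10 11 12)|= 3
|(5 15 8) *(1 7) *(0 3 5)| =|(0 3 5 15 8)(1 7)| =10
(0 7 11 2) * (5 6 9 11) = [7, 1, 0, 3, 4, 6, 9, 5, 8, 11, 10, 2] = (0 7 5 6 9 11 2)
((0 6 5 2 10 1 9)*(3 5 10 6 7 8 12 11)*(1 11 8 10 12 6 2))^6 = (12)(0 1 3 10)(5 11 7 9) = [1, 3, 2, 10, 4, 11, 6, 9, 8, 5, 0, 7, 12]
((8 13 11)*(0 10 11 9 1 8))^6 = (1 13)(8 9) = [0, 13, 2, 3, 4, 5, 6, 7, 9, 8, 10, 11, 12, 1]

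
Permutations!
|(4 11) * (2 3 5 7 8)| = 10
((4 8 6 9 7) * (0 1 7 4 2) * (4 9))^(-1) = (9)(0 2 7 1)(4 6 8) = [2, 0, 7, 3, 6, 5, 8, 1, 4, 9]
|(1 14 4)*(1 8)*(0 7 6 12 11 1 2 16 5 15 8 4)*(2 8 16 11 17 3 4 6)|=30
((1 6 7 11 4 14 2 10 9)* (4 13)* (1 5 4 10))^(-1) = (1 2 14 4 5 9 10 13 11 7 6) = [0, 2, 14, 3, 5, 9, 1, 6, 8, 10, 13, 7, 12, 11, 4]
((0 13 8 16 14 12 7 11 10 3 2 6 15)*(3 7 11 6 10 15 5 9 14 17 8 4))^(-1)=(0 15 11 12 14 9 5 6 7 10 2 3 4 13)(8 17 16)=[15, 1, 3, 4, 13, 6, 7, 10, 17, 5, 2, 12, 14, 0, 9, 11, 8, 16]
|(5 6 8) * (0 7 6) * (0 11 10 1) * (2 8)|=9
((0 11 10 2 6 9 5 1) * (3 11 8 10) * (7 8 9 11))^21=(11)(0 9 5 1)=[9, 0, 2, 3, 4, 1, 6, 7, 8, 5, 10, 11]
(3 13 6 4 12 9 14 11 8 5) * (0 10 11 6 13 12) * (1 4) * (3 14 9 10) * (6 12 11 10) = [3, 4, 2, 11, 0, 14, 1, 7, 5, 9, 10, 8, 6, 13, 12] = (0 3 11 8 5 14 12 6 1 4)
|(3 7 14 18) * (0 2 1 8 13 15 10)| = |(0 2 1 8 13 15 10)(3 7 14 18)| = 28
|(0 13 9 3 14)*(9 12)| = 6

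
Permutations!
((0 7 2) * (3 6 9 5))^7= (0 7 2)(3 5 9 6)= [7, 1, 0, 5, 4, 9, 3, 2, 8, 6]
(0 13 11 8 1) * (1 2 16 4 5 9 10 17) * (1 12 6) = (0 13 11 8 2 16 4 5 9 10 17 12 6 1) = [13, 0, 16, 3, 5, 9, 1, 7, 2, 10, 17, 8, 6, 11, 14, 15, 4, 12]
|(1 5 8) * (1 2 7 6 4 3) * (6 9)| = 9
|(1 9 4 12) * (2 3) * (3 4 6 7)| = 8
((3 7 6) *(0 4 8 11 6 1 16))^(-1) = [16, 7, 2, 6, 0, 5, 11, 3, 4, 9, 10, 8, 12, 13, 14, 15, 1] = (0 16 1 7 3 6 11 8 4)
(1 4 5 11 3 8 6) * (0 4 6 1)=[4, 6, 2, 8, 5, 11, 0, 7, 1, 9, 10, 3]=(0 4 5 11 3 8 1 6)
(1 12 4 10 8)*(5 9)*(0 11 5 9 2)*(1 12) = [11, 1, 0, 3, 10, 2, 6, 7, 12, 9, 8, 5, 4] = (0 11 5 2)(4 10 8 12)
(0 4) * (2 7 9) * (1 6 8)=(0 4)(1 6 8)(2 7 9)=[4, 6, 7, 3, 0, 5, 8, 9, 1, 2]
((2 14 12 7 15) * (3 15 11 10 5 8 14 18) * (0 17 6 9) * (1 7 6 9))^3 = (1 10 14)(2 15 3 18)(5 12 7)(6 11 8) = [0, 10, 15, 18, 4, 12, 11, 5, 6, 9, 14, 8, 7, 13, 1, 3, 16, 17, 2]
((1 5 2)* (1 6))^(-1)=(1 6 2 5)=[0, 6, 5, 3, 4, 1, 2]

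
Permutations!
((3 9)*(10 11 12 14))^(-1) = (3 9)(10 14 12 11) = [0, 1, 2, 9, 4, 5, 6, 7, 8, 3, 14, 10, 11, 13, 12]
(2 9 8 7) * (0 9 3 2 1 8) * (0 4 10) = [9, 8, 3, 2, 10, 5, 6, 1, 7, 4, 0] = (0 9 4 10)(1 8 7)(2 3)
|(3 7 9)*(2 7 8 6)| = |(2 7 9 3 8 6)| = 6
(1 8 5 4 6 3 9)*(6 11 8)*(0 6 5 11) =[6, 5, 2, 9, 0, 4, 3, 7, 11, 1, 10, 8] =(0 6 3 9 1 5 4)(8 11)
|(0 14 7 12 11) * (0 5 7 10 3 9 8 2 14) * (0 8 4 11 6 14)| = |(0 8 2)(3 9 4 11 5 7 12 6 14 10)| = 30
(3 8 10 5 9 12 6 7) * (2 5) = (2 5 9 12 6 7 3 8 10) = [0, 1, 5, 8, 4, 9, 7, 3, 10, 12, 2, 11, 6]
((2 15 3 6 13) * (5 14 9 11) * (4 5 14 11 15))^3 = [0, 1, 11, 2, 14, 9, 4, 7, 8, 6, 10, 15, 12, 5, 3, 13] = (2 11 15 13 5 9 6 4 14 3)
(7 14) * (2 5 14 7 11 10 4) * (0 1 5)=(0 1 5 14 11 10 4 2)=[1, 5, 0, 3, 2, 14, 6, 7, 8, 9, 4, 10, 12, 13, 11]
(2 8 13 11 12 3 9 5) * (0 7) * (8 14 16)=[7, 1, 14, 9, 4, 2, 6, 0, 13, 5, 10, 12, 3, 11, 16, 15, 8]=(0 7)(2 14 16 8 13 11 12 3 9 5)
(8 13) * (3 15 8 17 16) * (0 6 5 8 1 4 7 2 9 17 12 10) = [6, 4, 9, 15, 7, 8, 5, 2, 13, 17, 0, 11, 10, 12, 14, 1, 3, 16] = (0 6 5 8 13 12 10)(1 4 7 2 9 17 16 3 15)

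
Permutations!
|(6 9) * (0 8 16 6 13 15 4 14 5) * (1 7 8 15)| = 35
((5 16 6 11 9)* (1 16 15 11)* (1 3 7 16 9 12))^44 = (16)(1 5 11)(9 15 12) = [0, 5, 2, 3, 4, 11, 6, 7, 8, 15, 10, 1, 9, 13, 14, 12, 16]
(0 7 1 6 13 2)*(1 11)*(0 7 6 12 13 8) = (0 6 8)(1 12 13 2 7 11) = [6, 12, 7, 3, 4, 5, 8, 11, 0, 9, 10, 1, 13, 2]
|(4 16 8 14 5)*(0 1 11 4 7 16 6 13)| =30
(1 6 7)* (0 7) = (0 7 1 6) = [7, 6, 2, 3, 4, 5, 0, 1]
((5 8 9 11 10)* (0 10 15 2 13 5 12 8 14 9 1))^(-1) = (0 1 8 12 10)(2 15 11 9 14 5 13) = [1, 8, 15, 3, 4, 13, 6, 7, 12, 14, 0, 9, 10, 2, 5, 11]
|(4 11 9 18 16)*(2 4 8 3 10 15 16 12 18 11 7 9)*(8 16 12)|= |(2 4 7 9 11)(3 10 15 12 18 8)|= 30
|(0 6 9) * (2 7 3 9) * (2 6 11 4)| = |(0 11 4 2 7 3 9)| = 7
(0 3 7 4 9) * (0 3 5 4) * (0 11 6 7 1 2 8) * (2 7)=(0 5 4 9 3 1 7 11 6 2 8)=[5, 7, 8, 1, 9, 4, 2, 11, 0, 3, 10, 6]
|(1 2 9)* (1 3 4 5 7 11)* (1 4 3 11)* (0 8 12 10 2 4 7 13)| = |(0 8 12 10 2 9 11 7 1 4 5 13)| = 12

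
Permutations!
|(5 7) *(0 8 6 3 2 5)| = 7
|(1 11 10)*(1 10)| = 2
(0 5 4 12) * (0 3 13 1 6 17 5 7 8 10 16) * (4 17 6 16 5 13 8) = [7, 16, 2, 8, 12, 17, 6, 4, 10, 9, 5, 11, 3, 1, 14, 15, 0, 13] = (0 7 4 12 3 8 10 5 17 13 1 16)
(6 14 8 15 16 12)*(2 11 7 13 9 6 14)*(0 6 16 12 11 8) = (0 6 2 8 15 12 14)(7 13 9 16 11) = [6, 1, 8, 3, 4, 5, 2, 13, 15, 16, 10, 7, 14, 9, 0, 12, 11]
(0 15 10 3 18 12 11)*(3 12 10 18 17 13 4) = (0 15 18 10 12 11)(3 17 13 4) = [15, 1, 2, 17, 3, 5, 6, 7, 8, 9, 12, 0, 11, 4, 14, 18, 16, 13, 10]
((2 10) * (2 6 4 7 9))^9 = (2 4)(6 9)(7 10) = [0, 1, 4, 3, 2, 5, 9, 10, 8, 6, 7]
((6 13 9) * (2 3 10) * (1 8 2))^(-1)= (1 10 3 2 8)(6 9 13)= [0, 10, 8, 2, 4, 5, 9, 7, 1, 13, 3, 11, 12, 6]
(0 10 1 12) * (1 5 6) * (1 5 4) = (0 10 4 1 12)(5 6) = [10, 12, 2, 3, 1, 6, 5, 7, 8, 9, 4, 11, 0]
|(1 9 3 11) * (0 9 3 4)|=3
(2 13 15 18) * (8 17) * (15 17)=(2 13 17 8 15 18)=[0, 1, 13, 3, 4, 5, 6, 7, 15, 9, 10, 11, 12, 17, 14, 18, 16, 8, 2]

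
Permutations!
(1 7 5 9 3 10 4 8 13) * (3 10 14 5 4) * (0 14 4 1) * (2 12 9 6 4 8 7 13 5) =(0 14 2 12 9 10 3 8 5 6 4 7 1 13) =[14, 13, 12, 8, 7, 6, 4, 1, 5, 10, 3, 11, 9, 0, 2]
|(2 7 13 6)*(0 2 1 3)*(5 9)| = 14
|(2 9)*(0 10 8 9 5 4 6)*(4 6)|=|(0 10 8 9 2 5 6)|=7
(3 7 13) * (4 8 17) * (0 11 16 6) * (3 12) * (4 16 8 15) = (0 11 8 17 16 6)(3 7 13 12)(4 15) = [11, 1, 2, 7, 15, 5, 0, 13, 17, 9, 10, 8, 3, 12, 14, 4, 6, 16]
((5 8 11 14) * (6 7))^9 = (5 8 11 14)(6 7) = [0, 1, 2, 3, 4, 8, 7, 6, 11, 9, 10, 14, 12, 13, 5]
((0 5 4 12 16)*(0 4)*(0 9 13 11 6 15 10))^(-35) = (0 6 9 10 11 5 15 13)(4 12 16) = [6, 1, 2, 3, 12, 15, 9, 7, 8, 10, 11, 5, 16, 0, 14, 13, 4]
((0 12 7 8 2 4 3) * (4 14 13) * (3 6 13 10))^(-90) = (0 10 2 7)(3 14 8 12) = [10, 1, 7, 14, 4, 5, 6, 0, 12, 9, 2, 11, 3, 13, 8]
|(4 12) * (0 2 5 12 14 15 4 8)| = |(0 2 5 12 8)(4 14 15)| = 15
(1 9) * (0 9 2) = (0 9 1 2) = [9, 2, 0, 3, 4, 5, 6, 7, 8, 1]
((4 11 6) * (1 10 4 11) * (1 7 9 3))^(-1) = (1 3 9 7 4 10)(6 11) = [0, 3, 2, 9, 10, 5, 11, 4, 8, 7, 1, 6]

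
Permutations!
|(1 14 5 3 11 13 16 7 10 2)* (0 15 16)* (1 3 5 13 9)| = |(0 15 16 7 10 2 3 11 9 1 14 13)| = 12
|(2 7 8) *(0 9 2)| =|(0 9 2 7 8)| =5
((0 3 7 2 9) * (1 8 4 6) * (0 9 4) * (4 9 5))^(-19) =(0 3 7 2 9 5 4 6 1 8) =[3, 8, 9, 7, 6, 4, 1, 2, 0, 5]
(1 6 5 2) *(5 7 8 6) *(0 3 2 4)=[3, 5, 1, 2, 0, 4, 7, 8, 6]=(0 3 2 1 5 4)(6 7 8)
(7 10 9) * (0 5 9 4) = [5, 1, 2, 3, 0, 9, 6, 10, 8, 7, 4] = (0 5 9 7 10 4)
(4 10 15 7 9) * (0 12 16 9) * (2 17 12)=[2, 1, 17, 3, 10, 5, 6, 0, 8, 4, 15, 11, 16, 13, 14, 7, 9, 12]=(0 2 17 12 16 9 4 10 15 7)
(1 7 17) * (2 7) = [0, 2, 7, 3, 4, 5, 6, 17, 8, 9, 10, 11, 12, 13, 14, 15, 16, 1] = (1 2 7 17)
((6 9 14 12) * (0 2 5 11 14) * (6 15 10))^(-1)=(0 9 6 10 15 12 14 11 5 2)=[9, 1, 0, 3, 4, 2, 10, 7, 8, 6, 15, 5, 14, 13, 11, 12]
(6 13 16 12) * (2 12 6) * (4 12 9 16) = (2 9 16 6 13 4 12) = [0, 1, 9, 3, 12, 5, 13, 7, 8, 16, 10, 11, 2, 4, 14, 15, 6]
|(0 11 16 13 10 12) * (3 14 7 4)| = |(0 11 16 13 10 12)(3 14 7 4)| = 12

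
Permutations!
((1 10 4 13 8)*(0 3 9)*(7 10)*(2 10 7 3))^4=(0 13 9 4 3 10 1 2 8)=[13, 2, 8, 10, 3, 5, 6, 7, 0, 4, 1, 11, 12, 9]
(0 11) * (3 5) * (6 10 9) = (0 11)(3 5)(6 10 9) = [11, 1, 2, 5, 4, 3, 10, 7, 8, 6, 9, 0]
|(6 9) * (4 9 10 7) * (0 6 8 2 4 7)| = 12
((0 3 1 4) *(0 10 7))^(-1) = (0 7 10 4 1 3) = [7, 3, 2, 0, 1, 5, 6, 10, 8, 9, 4]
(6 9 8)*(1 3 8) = (1 3 8 6 9) = [0, 3, 2, 8, 4, 5, 9, 7, 6, 1]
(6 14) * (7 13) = (6 14)(7 13) = [0, 1, 2, 3, 4, 5, 14, 13, 8, 9, 10, 11, 12, 7, 6]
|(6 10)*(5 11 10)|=|(5 11 10 6)|=4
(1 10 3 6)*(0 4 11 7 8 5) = (0 4 11 7 8 5)(1 10 3 6) = [4, 10, 2, 6, 11, 0, 1, 8, 5, 9, 3, 7]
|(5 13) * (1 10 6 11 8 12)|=6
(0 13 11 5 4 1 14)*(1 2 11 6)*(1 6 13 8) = [8, 14, 11, 3, 2, 4, 6, 7, 1, 9, 10, 5, 12, 13, 0] = (0 8 1 14)(2 11 5 4)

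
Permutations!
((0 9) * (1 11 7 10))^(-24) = [0, 1, 2, 3, 4, 5, 6, 7, 8, 9, 10, 11] = (11)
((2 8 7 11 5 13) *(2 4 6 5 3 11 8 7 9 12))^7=(2 8 12 7 9)(3 11)(4 13 5 6)=[0, 1, 8, 11, 13, 6, 4, 9, 12, 2, 10, 3, 7, 5]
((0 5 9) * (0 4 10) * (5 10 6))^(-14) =(10)(4 5)(6 9) =[0, 1, 2, 3, 5, 4, 9, 7, 8, 6, 10]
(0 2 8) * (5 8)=(0 2 5 8)=[2, 1, 5, 3, 4, 8, 6, 7, 0]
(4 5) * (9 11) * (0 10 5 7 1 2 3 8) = (0 10 5 4 7 1 2 3 8)(9 11) = [10, 2, 3, 8, 7, 4, 6, 1, 0, 11, 5, 9]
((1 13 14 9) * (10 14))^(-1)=[0, 9, 2, 3, 4, 5, 6, 7, 8, 14, 13, 11, 12, 1, 10]=(1 9 14 10 13)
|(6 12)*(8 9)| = 2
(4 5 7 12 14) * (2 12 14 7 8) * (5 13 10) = [0, 1, 12, 3, 13, 8, 6, 14, 2, 9, 5, 11, 7, 10, 4] = (2 12 7 14 4 13 10 5 8)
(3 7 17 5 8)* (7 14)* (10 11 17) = (3 14 7 10 11 17 5 8) = [0, 1, 2, 14, 4, 8, 6, 10, 3, 9, 11, 17, 12, 13, 7, 15, 16, 5]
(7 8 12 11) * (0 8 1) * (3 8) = (0 3 8 12 11 7 1) = [3, 0, 2, 8, 4, 5, 6, 1, 12, 9, 10, 7, 11]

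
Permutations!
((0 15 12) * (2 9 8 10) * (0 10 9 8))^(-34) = [15, 1, 8, 3, 4, 5, 6, 7, 9, 0, 2, 11, 10, 13, 14, 12] = (0 15 12 10 2 8 9)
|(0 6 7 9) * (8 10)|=4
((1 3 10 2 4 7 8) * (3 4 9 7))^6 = [0, 7, 3, 1, 8, 5, 6, 2, 9, 10, 4] = (1 7 2 3)(4 8 9 10)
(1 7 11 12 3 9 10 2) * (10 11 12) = (1 7 12 3 9 11 10 2) = [0, 7, 1, 9, 4, 5, 6, 12, 8, 11, 2, 10, 3]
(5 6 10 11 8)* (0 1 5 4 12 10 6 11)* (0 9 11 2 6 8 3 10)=(0 1 5 2 6 8 4 12)(3 10 9 11)=[1, 5, 6, 10, 12, 2, 8, 7, 4, 11, 9, 3, 0]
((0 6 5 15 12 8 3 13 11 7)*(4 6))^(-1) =(0 7 11 13 3 8 12 15 5 6 4) =[7, 1, 2, 8, 0, 6, 4, 11, 12, 9, 10, 13, 15, 3, 14, 5]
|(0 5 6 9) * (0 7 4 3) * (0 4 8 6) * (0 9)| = |(0 5 9 7 8 6)(3 4)| = 6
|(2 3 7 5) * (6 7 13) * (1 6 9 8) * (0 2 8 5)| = 10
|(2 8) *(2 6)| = |(2 8 6)| = 3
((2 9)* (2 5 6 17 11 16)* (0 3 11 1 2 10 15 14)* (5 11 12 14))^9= [3, 17, 1, 12, 4, 15, 5, 7, 8, 2, 16, 9, 14, 13, 0, 10, 11, 6]= (0 3 12 14)(1 17 6 5 15 10 16 11 9 2)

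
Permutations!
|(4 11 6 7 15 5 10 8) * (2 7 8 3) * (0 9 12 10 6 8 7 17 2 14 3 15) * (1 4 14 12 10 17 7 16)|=|(0 9 10 15 5 6 16 1 4 11 8 14 3 12 17 2 7)|=17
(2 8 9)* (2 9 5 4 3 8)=(9)(3 8 5 4)=[0, 1, 2, 8, 3, 4, 6, 7, 5, 9]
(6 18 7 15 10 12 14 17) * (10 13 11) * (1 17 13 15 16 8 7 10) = (1 17 6 18 10 12 14 13 11)(7 16 8) = [0, 17, 2, 3, 4, 5, 18, 16, 7, 9, 12, 1, 14, 11, 13, 15, 8, 6, 10]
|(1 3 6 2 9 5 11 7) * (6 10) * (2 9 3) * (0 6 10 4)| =|(0 6 9 5 11 7 1 2 3 4)| =10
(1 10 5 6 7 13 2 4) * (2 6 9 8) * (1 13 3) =(1 10 5 9 8 2 4 13 6 7 3) =[0, 10, 4, 1, 13, 9, 7, 3, 2, 8, 5, 11, 12, 6]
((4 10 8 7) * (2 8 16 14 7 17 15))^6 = (2 17)(4 10 16 14 7)(8 15) = [0, 1, 17, 3, 10, 5, 6, 4, 15, 9, 16, 11, 12, 13, 7, 8, 14, 2]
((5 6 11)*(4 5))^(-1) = (4 11 6 5) = [0, 1, 2, 3, 11, 4, 5, 7, 8, 9, 10, 6]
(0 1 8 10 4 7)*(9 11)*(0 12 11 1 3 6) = [3, 8, 2, 6, 7, 5, 0, 12, 10, 1, 4, 9, 11] = (0 3 6)(1 8 10 4 7 12 11 9)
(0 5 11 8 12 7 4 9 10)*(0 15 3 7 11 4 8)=(0 5 4 9 10 15 3 7 8 12 11)=[5, 1, 2, 7, 9, 4, 6, 8, 12, 10, 15, 0, 11, 13, 14, 3]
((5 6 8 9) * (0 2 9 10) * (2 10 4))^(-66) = (10) = [0, 1, 2, 3, 4, 5, 6, 7, 8, 9, 10]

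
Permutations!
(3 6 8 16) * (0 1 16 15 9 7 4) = (0 1 16 3 6 8 15 9 7 4) = [1, 16, 2, 6, 0, 5, 8, 4, 15, 7, 10, 11, 12, 13, 14, 9, 3]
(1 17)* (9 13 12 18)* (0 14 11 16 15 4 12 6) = (0 14 11 16 15 4 12 18 9 13 6)(1 17) = [14, 17, 2, 3, 12, 5, 0, 7, 8, 13, 10, 16, 18, 6, 11, 4, 15, 1, 9]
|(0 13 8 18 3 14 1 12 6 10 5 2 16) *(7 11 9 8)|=|(0 13 7 11 9 8 18 3 14 1 12 6 10 5 2 16)|=16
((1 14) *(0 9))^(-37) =(0 9)(1 14) =[9, 14, 2, 3, 4, 5, 6, 7, 8, 0, 10, 11, 12, 13, 1]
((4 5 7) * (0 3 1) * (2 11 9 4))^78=(11)=[0, 1, 2, 3, 4, 5, 6, 7, 8, 9, 10, 11]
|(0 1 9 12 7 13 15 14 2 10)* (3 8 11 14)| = |(0 1 9 12 7 13 15 3 8 11 14 2 10)| = 13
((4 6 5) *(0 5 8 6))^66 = (8) = [0, 1, 2, 3, 4, 5, 6, 7, 8]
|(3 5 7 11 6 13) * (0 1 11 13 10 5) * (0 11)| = 14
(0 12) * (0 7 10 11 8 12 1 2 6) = (0 1 2 6)(7 10 11 8 12) = [1, 2, 6, 3, 4, 5, 0, 10, 12, 9, 11, 8, 7]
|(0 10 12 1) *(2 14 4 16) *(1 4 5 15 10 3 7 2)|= 12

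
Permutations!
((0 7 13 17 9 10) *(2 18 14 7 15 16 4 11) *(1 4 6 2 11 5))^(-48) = (18) = [0, 1, 2, 3, 4, 5, 6, 7, 8, 9, 10, 11, 12, 13, 14, 15, 16, 17, 18]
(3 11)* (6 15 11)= (3 6 15 11)= [0, 1, 2, 6, 4, 5, 15, 7, 8, 9, 10, 3, 12, 13, 14, 11]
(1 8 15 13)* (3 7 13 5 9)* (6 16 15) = [0, 8, 2, 7, 4, 9, 16, 13, 6, 3, 10, 11, 12, 1, 14, 5, 15] = (1 8 6 16 15 5 9 3 7 13)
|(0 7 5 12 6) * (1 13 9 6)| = |(0 7 5 12 1 13 9 6)| = 8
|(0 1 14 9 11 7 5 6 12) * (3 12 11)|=|(0 1 14 9 3 12)(5 6 11 7)|=12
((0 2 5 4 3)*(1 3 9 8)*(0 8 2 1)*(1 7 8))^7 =(0 7 8)(1 3)(2 9 4 5) =[7, 3, 9, 1, 5, 2, 6, 8, 0, 4]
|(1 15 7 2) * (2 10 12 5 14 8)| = |(1 15 7 10 12 5 14 8 2)| = 9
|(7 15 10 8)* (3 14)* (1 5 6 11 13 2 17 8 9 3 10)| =|(1 5 6 11 13 2 17 8 7 15)(3 14 10 9)| =20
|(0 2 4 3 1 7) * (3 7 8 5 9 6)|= 12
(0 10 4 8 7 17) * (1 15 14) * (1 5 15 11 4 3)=[10, 11, 2, 1, 8, 15, 6, 17, 7, 9, 3, 4, 12, 13, 5, 14, 16, 0]=(0 10 3 1 11 4 8 7 17)(5 15 14)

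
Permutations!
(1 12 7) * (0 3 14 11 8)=(0 3 14 11 8)(1 12 7)=[3, 12, 2, 14, 4, 5, 6, 1, 0, 9, 10, 8, 7, 13, 11]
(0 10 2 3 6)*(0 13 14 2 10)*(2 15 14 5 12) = (2 3 6 13 5 12)(14 15) = [0, 1, 3, 6, 4, 12, 13, 7, 8, 9, 10, 11, 2, 5, 15, 14]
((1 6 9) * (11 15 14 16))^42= (11 14)(15 16)= [0, 1, 2, 3, 4, 5, 6, 7, 8, 9, 10, 14, 12, 13, 11, 16, 15]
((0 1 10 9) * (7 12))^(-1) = (0 9 10 1)(7 12) = [9, 0, 2, 3, 4, 5, 6, 12, 8, 10, 1, 11, 7]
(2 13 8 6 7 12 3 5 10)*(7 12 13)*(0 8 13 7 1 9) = (13)(0 8 6 12 3 5 10 2 1 9) = [8, 9, 1, 5, 4, 10, 12, 7, 6, 0, 2, 11, 3, 13]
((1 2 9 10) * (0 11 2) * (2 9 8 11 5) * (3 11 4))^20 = (11) = [0, 1, 2, 3, 4, 5, 6, 7, 8, 9, 10, 11]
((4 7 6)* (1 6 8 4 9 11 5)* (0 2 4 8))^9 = (0 2 4 7)(1 5 11 9 6) = [2, 5, 4, 3, 7, 11, 1, 0, 8, 6, 10, 9]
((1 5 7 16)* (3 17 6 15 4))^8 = (3 15 17 4 6) = [0, 1, 2, 15, 6, 5, 3, 7, 8, 9, 10, 11, 12, 13, 14, 17, 16, 4]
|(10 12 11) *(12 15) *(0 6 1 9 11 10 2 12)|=|(0 6 1 9 11 2 12 10 15)|=9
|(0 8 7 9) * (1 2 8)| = 6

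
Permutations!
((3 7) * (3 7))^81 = (7) = [0, 1, 2, 3, 4, 5, 6, 7]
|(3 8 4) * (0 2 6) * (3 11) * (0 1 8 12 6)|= |(0 2)(1 8 4 11 3 12 6)|= 14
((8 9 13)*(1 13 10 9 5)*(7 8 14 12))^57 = [0, 13, 2, 3, 4, 1, 6, 8, 5, 10, 9, 11, 7, 14, 12] = (1 13 14 12 7 8 5)(9 10)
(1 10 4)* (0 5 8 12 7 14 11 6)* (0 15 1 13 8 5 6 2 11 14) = (0 6 15 1 10 4 13 8 12 7)(2 11) = [6, 10, 11, 3, 13, 5, 15, 0, 12, 9, 4, 2, 7, 8, 14, 1]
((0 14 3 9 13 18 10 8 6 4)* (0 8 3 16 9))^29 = [18, 1, 2, 13, 6, 5, 8, 7, 4, 0, 9, 11, 12, 14, 10, 15, 3, 17, 16] = (0 18 16 3 13 14 10 9)(4 6 8)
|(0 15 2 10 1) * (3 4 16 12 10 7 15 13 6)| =9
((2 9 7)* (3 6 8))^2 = (2 7 9)(3 8 6) = [0, 1, 7, 8, 4, 5, 3, 9, 6, 2]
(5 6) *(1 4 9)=(1 4 9)(5 6)=[0, 4, 2, 3, 9, 6, 5, 7, 8, 1]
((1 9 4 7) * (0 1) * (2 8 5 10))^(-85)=(2 10 5 8)=[0, 1, 10, 3, 4, 8, 6, 7, 2, 9, 5]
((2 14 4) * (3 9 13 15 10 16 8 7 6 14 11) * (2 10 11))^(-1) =(3 11 15 13 9)(4 14 6 7 8 16 10) =[0, 1, 2, 11, 14, 5, 7, 8, 16, 3, 4, 15, 12, 9, 6, 13, 10]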